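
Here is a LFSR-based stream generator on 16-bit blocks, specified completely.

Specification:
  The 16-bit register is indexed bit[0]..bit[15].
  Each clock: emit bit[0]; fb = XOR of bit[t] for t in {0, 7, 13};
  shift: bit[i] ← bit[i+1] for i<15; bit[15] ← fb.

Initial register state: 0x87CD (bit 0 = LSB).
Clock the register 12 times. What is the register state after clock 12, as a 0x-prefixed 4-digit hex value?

reg_0 = 0x87CD
clock 1: out=1, reg = 0x43E6
clock 2: out=0, reg = 0xA1F3
clock 3: out=1, reg = 0xD0F9
clock 4: out=1, reg = 0x687C
clock 5: out=0, reg = 0xB43E
clock 6: out=0, reg = 0xDA1F
clock 7: out=1, reg = 0xED0F
clock 8: out=1, reg = 0x7687
clock 9: out=1, reg = 0xBB43
clock 10: out=1, reg = 0x5DA1
clock 11: out=1, reg = 0x2ED0
clock 12: out=0, reg = 0x1768

0x1768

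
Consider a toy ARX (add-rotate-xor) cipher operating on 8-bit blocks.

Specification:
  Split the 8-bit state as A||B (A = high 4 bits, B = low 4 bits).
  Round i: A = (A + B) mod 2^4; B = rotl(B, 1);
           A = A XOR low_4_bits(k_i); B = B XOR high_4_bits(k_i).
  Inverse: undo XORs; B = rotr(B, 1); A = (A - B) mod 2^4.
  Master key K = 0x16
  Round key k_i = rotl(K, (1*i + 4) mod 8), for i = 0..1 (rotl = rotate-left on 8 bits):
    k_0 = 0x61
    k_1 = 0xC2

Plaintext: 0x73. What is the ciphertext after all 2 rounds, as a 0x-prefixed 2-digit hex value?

0x9C

s_0 = plaintext = 0x73
s_1 = Round(s_0, k_0) = 0xB0
s_2 = Round(s_1, k_1) = 0x9C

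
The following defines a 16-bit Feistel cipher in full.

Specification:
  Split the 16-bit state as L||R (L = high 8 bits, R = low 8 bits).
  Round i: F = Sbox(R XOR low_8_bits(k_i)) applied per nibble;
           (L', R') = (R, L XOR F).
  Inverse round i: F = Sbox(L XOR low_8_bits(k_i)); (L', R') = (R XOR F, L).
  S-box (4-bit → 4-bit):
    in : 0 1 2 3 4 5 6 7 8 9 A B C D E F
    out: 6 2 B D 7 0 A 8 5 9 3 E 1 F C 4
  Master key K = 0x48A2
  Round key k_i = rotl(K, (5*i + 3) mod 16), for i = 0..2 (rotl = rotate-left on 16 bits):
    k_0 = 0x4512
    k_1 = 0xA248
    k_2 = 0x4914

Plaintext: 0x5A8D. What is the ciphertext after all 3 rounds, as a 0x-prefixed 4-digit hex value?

s_0 = plaintext = 0x5A8D
s_1 = Round(s_0, k_0) = 0x8DCE
s_2 = Round(s_1, k_1) = 0xCED7
s_3 = Round(s_2, k_2) = 0xD7D3

0xD7D3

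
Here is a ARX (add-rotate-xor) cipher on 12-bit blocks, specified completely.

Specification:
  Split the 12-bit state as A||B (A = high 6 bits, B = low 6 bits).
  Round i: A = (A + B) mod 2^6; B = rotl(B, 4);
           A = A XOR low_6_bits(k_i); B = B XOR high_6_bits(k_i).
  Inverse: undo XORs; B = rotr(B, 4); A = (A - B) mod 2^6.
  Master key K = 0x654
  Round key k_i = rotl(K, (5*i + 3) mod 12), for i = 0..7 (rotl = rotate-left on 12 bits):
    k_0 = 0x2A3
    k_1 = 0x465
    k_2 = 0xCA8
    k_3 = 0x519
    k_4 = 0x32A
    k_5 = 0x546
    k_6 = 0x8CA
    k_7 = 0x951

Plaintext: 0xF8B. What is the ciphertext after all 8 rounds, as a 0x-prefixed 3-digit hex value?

0x795

s_0 = plaintext = 0xF8B
s_1 = Round(s_0, k_0) = 0xAB8
s_2 = Round(s_1, k_1) = 0x1DF
s_3 = Round(s_2, k_2) = 0x385
s_4 = Round(s_3, k_3) = 0x285
s_5 = Round(s_4, k_4) = 0x95D
s_6 = Round(s_5, k_5) = 0x102
s_7 = Round(s_6, k_6) = 0x303
s_8 = Round(s_7, k_7) = 0x795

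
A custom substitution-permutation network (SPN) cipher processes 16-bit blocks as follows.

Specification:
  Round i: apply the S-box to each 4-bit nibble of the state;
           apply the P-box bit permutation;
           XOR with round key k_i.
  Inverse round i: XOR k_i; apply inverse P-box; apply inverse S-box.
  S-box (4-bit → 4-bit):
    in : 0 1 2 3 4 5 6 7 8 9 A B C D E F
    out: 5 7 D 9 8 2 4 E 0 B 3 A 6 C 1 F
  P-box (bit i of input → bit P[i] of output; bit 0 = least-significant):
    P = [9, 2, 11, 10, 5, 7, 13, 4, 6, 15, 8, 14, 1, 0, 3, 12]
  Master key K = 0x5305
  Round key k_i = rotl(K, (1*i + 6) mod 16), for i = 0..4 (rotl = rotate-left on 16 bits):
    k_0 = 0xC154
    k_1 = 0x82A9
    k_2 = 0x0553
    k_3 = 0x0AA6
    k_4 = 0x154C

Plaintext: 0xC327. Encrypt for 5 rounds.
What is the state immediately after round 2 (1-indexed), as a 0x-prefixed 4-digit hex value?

0xE59E

s_0 = plaintext = 0xC327
s_1 = Round(s_0, k_0) = 0xAD29
s_2 = Round(s_1, k_1) = 0xE59E
s_3 = Round(s_2, k_2) = 0x87E1
s_4 = Round(s_3, k_3) = 0xC182
s_5 = Round(s_4, k_4) = 0x9A05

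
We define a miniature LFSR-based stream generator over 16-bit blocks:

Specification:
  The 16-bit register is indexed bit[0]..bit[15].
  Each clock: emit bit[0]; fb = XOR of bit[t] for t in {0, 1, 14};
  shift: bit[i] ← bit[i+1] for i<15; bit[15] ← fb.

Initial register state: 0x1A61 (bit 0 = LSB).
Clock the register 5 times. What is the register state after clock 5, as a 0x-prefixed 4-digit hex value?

reg_0 = 0x1A61
clock 1: out=1, reg = 0x8D30
clock 2: out=0, reg = 0x4698
clock 3: out=0, reg = 0xA34C
clock 4: out=0, reg = 0x51A6
clock 5: out=0, reg = 0x28D3

0x28D3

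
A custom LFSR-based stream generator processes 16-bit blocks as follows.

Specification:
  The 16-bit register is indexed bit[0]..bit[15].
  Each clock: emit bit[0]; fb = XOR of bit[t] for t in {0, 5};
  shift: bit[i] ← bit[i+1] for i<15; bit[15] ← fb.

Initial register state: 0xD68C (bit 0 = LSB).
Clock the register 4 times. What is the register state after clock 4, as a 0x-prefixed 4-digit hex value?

reg_0 = 0xD68C
clock 1: out=0, reg = 0x6B46
clock 2: out=0, reg = 0x35A3
clock 3: out=1, reg = 0x1AD1
clock 4: out=1, reg = 0x8D68

0x8D68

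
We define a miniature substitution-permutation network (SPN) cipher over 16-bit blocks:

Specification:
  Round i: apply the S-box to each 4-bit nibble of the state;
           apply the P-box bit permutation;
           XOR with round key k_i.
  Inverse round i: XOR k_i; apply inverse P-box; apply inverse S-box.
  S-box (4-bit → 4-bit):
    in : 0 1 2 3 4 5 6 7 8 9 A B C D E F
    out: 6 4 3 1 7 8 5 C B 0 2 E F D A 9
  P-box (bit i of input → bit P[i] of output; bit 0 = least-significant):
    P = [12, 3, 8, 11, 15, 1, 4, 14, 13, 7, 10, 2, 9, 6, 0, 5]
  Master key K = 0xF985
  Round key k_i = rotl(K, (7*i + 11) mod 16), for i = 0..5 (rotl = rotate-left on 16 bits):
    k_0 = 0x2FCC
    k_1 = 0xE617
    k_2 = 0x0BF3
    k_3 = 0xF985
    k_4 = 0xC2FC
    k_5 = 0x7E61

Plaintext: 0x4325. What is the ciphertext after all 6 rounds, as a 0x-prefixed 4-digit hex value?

0xAB1F

s_0 = plaintext = 0x4325
s_1 = Round(s_0, k_0) = 0x858F
s_2 = Round(s_1, k_1) = 0x3C71
s_3 = Round(s_2, k_2) = 0x6C67
s_4 = Round(s_3, k_3) = 0x5610
s_5 = Round(s_4, k_4) = 0xE7C4
s_6 = Round(s_5, k_5) = 0xAB1F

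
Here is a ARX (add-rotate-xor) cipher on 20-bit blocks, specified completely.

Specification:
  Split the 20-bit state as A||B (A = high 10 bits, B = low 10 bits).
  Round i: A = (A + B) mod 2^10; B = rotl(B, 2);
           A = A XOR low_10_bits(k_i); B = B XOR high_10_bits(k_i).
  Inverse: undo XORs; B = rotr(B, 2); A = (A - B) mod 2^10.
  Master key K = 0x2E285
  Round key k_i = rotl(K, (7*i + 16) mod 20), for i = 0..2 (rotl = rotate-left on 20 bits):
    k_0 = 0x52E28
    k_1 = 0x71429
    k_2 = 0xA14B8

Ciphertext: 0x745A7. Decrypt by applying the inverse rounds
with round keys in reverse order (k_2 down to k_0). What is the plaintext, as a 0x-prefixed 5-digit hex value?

s_0 = ciphertext = 0x745A7
s_1 = InvRound(s_0, k_2) = 0xA86C8
s_2 = InvRound(s_1, k_1) = 0x315C3
s_3 = InvRound(s_2, k_0) = 0xB2C22

0xB2C22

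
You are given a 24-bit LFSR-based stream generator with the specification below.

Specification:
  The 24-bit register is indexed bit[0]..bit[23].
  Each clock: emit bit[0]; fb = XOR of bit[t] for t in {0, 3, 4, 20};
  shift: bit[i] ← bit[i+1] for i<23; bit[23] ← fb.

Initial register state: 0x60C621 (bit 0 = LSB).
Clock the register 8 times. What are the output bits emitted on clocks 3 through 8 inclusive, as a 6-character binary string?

reg_0 = 0x60C621
clock 1: out=1, reg = 0xB06310
clock 2: out=0, reg = 0x583188
clock 3: out=0, reg = 0x2C18C4
clock 4: out=0, reg = 0x160C62
clock 5: out=0, reg = 0x8B0631
clock 6: out=1, reg = 0x458318
clock 7: out=0, reg = 0x22C18C
clock 8: out=0, reg = 0x9160C6

000100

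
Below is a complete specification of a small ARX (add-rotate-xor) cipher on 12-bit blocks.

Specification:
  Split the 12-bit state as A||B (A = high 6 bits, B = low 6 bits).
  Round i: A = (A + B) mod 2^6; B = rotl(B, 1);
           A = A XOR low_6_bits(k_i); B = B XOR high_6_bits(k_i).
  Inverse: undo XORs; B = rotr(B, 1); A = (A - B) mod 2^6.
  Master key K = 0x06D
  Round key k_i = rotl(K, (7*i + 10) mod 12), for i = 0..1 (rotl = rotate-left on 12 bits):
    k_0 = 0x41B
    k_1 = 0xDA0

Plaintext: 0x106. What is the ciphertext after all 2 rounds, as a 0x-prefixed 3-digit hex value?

s_0 = plaintext = 0x106
s_1 = Round(s_0, k_0) = 0x45C
s_2 = Round(s_1, k_1) = 0x34E

0x34E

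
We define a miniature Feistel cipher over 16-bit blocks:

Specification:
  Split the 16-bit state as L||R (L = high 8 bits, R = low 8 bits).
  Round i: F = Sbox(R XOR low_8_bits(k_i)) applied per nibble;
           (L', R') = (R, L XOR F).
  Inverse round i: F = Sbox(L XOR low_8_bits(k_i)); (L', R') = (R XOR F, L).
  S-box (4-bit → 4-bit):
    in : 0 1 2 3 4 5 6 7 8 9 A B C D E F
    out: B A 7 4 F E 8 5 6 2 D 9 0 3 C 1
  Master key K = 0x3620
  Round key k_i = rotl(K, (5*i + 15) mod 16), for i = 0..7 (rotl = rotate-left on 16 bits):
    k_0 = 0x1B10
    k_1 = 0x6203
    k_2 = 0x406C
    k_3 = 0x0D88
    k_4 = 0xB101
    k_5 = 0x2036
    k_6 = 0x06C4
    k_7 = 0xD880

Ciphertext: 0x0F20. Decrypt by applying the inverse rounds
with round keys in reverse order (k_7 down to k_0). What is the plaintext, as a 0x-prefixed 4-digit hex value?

s_0 = ciphertext = 0x0F20
s_1 = InvRound(s_0, k_7) = 0x410F
s_2 = InvRound(s_1, k_6) = 0x6141
s_3 = InvRound(s_2, k_5) = 0xA461
s_4 = InvRound(s_3, k_4) = 0xBFA4
s_5 = InvRound(s_4, k_3) = 0xE1BF
s_6 = InvRound(s_5, k_2) = 0xDCE1
s_7 = InvRound(s_6, k_1) = 0xD0DC
s_8 = InvRound(s_7, k_0) = 0xD7D0

0xD7D0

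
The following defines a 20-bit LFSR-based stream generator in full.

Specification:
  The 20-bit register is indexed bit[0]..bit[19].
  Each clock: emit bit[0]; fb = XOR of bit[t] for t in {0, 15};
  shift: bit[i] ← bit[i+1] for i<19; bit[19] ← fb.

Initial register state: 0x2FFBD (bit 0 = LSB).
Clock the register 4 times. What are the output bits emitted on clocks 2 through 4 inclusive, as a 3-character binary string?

011

reg_0 = 0x2FFBD
clock 1: out=1, reg = 0x17FDE
clock 2: out=0, reg = 0x0BFEF
clock 3: out=1, reg = 0x05FF7
clock 4: out=1, reg = 0x82FFB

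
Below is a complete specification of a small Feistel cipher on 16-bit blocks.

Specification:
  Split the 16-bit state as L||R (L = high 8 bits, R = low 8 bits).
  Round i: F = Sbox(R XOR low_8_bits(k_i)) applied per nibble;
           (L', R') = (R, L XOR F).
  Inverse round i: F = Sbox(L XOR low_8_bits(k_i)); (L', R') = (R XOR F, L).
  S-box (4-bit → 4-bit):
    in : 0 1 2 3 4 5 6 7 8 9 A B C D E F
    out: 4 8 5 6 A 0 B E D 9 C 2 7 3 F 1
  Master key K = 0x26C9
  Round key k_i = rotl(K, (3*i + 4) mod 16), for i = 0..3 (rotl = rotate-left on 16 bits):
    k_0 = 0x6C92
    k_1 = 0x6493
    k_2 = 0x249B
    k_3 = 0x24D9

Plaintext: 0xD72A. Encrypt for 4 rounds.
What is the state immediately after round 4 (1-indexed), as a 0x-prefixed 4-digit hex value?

s_0 = plaintext = 0xD72A
s_1 = Round(s_0, k_0) = 0x2AFA
s_2 = Round(s_1, k_1) = 0xFA93
s_3 = Round(s_2, k_2) = 0x93B7
s_4 = Round(s_3, k_3) = 0xB72C

0xB72C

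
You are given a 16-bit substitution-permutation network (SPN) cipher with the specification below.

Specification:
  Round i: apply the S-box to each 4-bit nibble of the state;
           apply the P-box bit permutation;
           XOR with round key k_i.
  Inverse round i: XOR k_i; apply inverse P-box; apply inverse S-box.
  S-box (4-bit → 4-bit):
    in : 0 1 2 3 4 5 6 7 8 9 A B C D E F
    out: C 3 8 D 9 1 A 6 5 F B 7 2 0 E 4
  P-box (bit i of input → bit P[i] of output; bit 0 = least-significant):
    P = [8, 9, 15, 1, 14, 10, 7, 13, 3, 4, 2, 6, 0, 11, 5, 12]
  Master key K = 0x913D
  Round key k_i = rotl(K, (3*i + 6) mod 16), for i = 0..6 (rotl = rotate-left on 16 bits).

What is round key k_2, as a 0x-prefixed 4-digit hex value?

K = 0x913D
k_0 = rotl(K, (3*0+6) mod 16) = rotl(K, 6) = 0x4F64
k_1 = rotl(K, (3*1+6) mod 16) = rotl(K, 9) = 0x7B22
k_2 = rotl(K, (3*2+6) mod 16) = rotl(K, 12) = 0xD913

0xD913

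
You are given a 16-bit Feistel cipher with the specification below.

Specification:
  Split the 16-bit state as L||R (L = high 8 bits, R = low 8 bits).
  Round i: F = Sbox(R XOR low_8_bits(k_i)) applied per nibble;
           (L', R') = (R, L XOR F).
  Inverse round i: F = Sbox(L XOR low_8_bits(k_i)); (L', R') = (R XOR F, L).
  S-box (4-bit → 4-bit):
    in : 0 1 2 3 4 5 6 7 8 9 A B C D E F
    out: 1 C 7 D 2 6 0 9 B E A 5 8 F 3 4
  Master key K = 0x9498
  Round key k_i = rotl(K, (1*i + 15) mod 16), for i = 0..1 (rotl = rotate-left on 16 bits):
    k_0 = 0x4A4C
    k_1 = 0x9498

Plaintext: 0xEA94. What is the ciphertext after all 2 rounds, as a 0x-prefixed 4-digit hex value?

0x112A

s_0 = plaintext = 0xEA94
s_1 = Round(s_0, k_0) = 0x9411
s_2 = Round(s_1, k_1) = 0x112A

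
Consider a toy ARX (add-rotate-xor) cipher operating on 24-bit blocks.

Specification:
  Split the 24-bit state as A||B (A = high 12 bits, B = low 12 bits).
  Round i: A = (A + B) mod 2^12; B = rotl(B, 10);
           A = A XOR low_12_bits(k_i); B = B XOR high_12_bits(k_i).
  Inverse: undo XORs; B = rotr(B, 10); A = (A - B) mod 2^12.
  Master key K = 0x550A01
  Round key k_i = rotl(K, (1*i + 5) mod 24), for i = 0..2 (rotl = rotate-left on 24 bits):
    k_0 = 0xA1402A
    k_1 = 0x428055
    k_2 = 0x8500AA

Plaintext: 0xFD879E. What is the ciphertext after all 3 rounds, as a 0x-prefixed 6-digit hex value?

s_0 = plaintext = 0xFD879E
s_1 = Round(s_0, k_0) = 0x75C3F3
s_2 = Round(s_1, k_1) = 0xB1A8D4
s_3 = Round(s_2, k_2) = 0x344A65

0x344A65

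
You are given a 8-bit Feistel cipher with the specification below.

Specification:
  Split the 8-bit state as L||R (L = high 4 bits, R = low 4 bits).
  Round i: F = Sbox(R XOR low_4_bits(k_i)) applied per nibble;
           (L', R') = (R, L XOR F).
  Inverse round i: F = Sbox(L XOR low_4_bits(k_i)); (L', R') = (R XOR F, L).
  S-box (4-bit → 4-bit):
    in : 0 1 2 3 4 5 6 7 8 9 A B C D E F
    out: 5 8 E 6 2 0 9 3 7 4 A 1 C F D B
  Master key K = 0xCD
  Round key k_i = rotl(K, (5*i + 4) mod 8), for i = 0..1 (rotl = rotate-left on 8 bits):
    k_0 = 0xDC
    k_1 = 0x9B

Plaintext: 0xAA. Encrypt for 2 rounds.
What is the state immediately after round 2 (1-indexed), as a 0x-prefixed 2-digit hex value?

0x3D

s_0 = plaintext = 0xAA
s_1 = Round(s_0, k_0) = 0xA3
s_2 = Round(s_1, k_1) = 0x3D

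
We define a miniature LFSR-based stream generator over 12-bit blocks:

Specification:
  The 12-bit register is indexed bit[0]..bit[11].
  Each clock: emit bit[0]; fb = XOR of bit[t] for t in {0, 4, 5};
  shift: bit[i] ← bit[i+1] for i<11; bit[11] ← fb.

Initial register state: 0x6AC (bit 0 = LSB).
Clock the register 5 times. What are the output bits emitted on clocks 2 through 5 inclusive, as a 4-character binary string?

0110

reg_0 = 0x6AC
clock 1: out=0, reg = 0xB56
clock 2: out=0, reg = 0xDAB
clock 3: out=1, reg = 0x6D5
clock 4: out=1, reg = 0x36A
clock 5: out=0, reg = 0x9B5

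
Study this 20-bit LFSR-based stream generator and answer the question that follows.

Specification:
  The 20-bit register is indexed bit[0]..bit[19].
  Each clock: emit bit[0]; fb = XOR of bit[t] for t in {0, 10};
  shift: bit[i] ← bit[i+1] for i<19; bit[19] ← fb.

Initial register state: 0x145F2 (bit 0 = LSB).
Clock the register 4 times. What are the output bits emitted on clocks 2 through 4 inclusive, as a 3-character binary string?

reg_0 = 0x145F2
clock 1: out=0, reg = 0x8A2F9
clock 2: out=1, reg = 0xC517C
clock 3: out=0, reg = 0x628BE
clock 4: out=0, reg = 0x3145F

100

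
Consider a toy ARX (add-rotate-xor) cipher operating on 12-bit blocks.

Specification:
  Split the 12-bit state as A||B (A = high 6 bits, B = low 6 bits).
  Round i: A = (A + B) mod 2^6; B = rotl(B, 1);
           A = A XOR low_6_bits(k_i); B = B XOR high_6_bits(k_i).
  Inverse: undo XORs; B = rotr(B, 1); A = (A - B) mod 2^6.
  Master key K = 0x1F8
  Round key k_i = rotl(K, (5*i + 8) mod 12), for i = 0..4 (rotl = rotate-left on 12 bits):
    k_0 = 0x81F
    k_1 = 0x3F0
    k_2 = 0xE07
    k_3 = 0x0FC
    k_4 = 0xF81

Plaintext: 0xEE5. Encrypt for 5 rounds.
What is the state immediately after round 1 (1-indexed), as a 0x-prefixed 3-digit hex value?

s_0 = plaintext = 0xEE5
s_1 = Round(s_0, k_0) = 0xFEB
s_2 = Round(s_1, k_1) = 0x698
s_3 = Round(s_2, k_2) = 0xD48
s_4 = Round(s_3, k_3) = 0x053
s_5 = Round(s_4, k_4) = 0x558

0xFEB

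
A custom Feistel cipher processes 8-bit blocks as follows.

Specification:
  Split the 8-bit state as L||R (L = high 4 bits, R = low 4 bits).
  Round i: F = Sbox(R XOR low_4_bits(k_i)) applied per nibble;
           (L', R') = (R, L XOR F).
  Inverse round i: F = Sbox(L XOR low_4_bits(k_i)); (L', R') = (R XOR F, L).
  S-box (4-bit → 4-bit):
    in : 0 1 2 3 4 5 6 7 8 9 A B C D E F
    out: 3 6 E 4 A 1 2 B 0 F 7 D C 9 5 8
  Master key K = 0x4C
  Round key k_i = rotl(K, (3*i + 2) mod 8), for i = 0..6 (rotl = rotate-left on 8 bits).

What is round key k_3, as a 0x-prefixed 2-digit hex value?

0x62

K = 0x4C
k_0 = rotl(K, (3*0+2) mod 8) = rotl(K, 2) = 0x31
k_1 = rotl(K, (3*1+2) mod 8) = rotl(K, 5) = 0x89
k_2 = rotl(K, (3*2+2) mod 8) = rotl(K, 0) = 0x4C
k_3 = rotl(K, (3*3+2) mod 8) = rotl(K, 3) = 0x62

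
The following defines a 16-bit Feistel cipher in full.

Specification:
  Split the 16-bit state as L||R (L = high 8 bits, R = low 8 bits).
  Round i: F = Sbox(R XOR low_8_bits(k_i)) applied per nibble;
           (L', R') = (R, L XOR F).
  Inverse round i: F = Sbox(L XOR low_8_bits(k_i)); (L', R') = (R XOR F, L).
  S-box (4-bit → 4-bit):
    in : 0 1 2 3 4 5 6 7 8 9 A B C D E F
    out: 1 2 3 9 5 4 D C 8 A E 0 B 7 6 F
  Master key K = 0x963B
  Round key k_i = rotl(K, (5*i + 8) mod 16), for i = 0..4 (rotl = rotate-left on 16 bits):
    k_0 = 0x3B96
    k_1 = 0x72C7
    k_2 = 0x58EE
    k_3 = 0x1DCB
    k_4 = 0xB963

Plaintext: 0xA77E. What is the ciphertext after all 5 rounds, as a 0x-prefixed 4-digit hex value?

s_0 = plaintext = 0xA77E
s_1 = Round(s_0, k_0) = 0x7ECF
s_2 = Round(s_1, k_1) = 0xCF66
s_3 = Round(s_2, k_2) = 0x6647
s_4 = Round(s_3, k_3) = 0x47ED
s_5 = Round(s_4, k_4) = 0xEDC1

0xEDC1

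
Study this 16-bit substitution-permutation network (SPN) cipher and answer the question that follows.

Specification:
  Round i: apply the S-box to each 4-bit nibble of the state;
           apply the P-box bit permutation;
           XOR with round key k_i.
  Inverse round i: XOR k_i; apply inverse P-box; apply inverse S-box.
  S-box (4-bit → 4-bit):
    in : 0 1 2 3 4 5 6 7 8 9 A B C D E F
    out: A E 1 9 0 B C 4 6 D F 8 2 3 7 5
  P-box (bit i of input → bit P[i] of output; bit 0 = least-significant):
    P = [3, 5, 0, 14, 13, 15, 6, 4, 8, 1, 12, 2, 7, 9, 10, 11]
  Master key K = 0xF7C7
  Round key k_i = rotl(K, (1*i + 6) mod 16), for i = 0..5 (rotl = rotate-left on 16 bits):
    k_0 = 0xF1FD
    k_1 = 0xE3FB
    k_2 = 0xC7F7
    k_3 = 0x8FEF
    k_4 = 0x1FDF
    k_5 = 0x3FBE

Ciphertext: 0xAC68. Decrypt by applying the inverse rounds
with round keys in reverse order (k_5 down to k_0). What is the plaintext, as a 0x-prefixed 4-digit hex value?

0xD4F2

s_0 = ciphertext = 0xAC68
s_1 = InvRound(s_0, k_5) = 0xDA14
s_2 = InvRound(s_1, k_4) = 0xFD89
s_3 = InvRound(s_2, k_3) = 0xC1F0
s_4 = InvRound(s_3, k_2) = 0x8047
s_5 = InvRound(s_4, k_1) = 0xD335
s_6 = InvRound(s_5, k_0) = 0xD4F2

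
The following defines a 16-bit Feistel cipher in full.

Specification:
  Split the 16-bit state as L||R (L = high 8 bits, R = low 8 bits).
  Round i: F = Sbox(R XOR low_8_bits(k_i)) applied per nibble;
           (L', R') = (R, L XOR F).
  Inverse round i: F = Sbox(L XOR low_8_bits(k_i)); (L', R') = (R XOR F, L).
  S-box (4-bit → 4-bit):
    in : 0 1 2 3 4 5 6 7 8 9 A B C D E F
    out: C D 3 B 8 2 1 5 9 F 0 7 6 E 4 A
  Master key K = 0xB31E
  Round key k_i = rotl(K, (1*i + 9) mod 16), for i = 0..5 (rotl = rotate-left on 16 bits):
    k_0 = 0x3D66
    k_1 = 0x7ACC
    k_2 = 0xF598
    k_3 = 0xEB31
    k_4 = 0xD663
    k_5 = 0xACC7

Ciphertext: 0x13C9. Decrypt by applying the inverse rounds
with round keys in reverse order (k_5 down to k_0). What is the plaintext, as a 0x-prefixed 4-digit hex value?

0xBB14

s_0 = ciphertext = 0x13C9
s_1 = InvRound(s_0, k_5) = 0x2113
s_2 = InvRound(s_1, k_4) = 0x9021
s_3 = InvRound(s_2, k_3) = 0x2C90
s_4 = InvRound(s_3, k_2) = 0xE82C
s_5 = InvRound(s_4, k_1) = 0x14E8
s_6 = InvRound(s_5, k_0) = 0xBB14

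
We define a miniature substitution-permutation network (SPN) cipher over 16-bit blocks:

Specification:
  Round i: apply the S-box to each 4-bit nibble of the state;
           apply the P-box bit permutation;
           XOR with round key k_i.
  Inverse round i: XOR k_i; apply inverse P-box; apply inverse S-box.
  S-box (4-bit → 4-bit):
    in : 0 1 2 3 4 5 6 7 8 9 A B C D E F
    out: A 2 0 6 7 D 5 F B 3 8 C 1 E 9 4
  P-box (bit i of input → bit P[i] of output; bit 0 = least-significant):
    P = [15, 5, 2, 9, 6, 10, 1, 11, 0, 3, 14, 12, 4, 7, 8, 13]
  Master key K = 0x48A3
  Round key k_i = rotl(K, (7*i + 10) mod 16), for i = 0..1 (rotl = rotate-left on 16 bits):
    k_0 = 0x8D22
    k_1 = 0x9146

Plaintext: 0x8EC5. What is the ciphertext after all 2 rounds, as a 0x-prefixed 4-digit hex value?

s_0 = plaintext = 0x8EC5
s_1 = Round(s_0, k_0) = 0x3FF7
s_2 = Round(s_1, k_1) = 0x52E0

0x52E0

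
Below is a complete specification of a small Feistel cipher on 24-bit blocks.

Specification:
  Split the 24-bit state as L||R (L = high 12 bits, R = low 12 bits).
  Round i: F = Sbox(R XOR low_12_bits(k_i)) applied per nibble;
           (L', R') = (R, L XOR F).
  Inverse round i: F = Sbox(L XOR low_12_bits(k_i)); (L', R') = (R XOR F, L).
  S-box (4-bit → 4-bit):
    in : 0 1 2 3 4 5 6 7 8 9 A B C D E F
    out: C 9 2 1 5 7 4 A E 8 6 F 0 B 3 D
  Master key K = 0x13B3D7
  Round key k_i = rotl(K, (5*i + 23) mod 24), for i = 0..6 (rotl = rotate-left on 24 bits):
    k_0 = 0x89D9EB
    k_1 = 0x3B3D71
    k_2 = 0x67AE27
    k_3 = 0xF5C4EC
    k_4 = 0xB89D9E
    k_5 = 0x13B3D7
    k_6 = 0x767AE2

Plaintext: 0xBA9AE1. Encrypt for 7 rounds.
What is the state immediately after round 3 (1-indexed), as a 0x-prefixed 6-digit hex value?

s_0 = plaintext = 0xBA9AE1
s_1 = Round(s_0, k_0) = 0xAE1A6F
s_2 = Round(s_1, k_1) = 0xA6F072
s_3 = Round(s_2, k_2) = 0x072918
s_4 = Round(s_3, k_3) = 0x918BA7
s_5 = Round(s_4, k_4) = 0xBA7D00
s_6 = Round(s_5, k_5) = 0xD0081D
s_7 = Round(s_6, k_6) = 0x81DFDD

0x072918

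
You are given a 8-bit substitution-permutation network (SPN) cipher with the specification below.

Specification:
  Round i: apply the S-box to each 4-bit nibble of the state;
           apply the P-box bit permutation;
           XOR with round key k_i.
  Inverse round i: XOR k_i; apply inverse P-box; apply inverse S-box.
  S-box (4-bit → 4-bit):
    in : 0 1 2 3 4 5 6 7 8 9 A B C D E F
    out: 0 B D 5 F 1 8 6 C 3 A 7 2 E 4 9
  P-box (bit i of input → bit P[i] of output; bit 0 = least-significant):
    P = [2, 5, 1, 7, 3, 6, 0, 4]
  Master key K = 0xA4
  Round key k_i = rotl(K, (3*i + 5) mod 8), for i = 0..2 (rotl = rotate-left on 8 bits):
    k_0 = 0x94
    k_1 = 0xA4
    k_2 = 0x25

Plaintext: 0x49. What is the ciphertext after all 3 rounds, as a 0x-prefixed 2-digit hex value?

s_0 = plaintext = 0x49
s_1 = Round(s_0, k_0) = 0xE9
s_2 = Round(s_1, k_1) = 0x81
s_3 = Round(s_2, k_2) = 0x90

0x90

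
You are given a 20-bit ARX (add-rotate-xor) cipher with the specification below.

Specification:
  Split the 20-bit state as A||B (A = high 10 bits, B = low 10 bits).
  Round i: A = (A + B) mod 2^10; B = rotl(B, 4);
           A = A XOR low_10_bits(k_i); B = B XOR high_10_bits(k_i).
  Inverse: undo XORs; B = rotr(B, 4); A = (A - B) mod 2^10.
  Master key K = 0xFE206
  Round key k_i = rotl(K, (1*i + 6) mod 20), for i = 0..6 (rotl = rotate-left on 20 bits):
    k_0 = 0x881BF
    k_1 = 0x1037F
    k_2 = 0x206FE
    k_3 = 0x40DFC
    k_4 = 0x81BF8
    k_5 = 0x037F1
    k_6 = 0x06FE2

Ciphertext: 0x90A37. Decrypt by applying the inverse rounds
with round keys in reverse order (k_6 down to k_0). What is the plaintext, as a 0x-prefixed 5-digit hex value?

s_0 = ciphertext = 0x90A37
s_1 = InvRound(s_0, k_6) = 0x9FB22
s_2 = InvRound(s_1, k_5) = 0x677F2
s_3 = InvRound(s_2, k_4) = 0x5191F
s_4 = InvRound(s_3, k_3) = 0x6E701
s_5 = InvRound(s_4, k_2) = 0xC3C38
s_6 = InvRound(s_5, k_1) = 0x9A607
s_7 = InvRound(s_6, k_0) = 0x851C2

0x851C2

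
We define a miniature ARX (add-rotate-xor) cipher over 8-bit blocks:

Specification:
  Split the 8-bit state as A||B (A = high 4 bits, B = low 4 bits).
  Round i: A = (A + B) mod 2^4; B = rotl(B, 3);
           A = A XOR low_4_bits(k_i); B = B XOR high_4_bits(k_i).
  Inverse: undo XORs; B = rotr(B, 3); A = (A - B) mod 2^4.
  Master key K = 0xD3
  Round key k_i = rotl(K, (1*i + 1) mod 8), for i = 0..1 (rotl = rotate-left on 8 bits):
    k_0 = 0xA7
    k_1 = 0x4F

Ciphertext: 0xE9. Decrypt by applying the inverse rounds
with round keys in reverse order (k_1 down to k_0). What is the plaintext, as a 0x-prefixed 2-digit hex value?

0xF2

s_0 = ciphertext = 0xE9
s_1 = InvRound(s_0, k_1) = 0x6B
s_2 = InvRound(s_1, k_0) = 0xF2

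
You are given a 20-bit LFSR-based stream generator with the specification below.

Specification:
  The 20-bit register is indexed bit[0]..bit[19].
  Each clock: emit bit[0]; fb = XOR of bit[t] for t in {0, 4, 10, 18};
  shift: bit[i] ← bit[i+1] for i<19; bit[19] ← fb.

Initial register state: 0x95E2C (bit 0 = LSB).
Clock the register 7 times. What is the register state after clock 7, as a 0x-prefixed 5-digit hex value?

0x0F2BC

reg_0 = 0x95E2C
clock 1: out=0, reg = 0xCAF16
clock 2: out=0, reg = 0xE578B
clock 3: out=1, reg = 0xF2BC5
clock 4: out=1, reg = 0x795E2
clock 5: out=0, reg = 0x3CAF1
clock 6: out=1, reg = 0x1E578
clock 7: out=0, reg = 0x0F2BC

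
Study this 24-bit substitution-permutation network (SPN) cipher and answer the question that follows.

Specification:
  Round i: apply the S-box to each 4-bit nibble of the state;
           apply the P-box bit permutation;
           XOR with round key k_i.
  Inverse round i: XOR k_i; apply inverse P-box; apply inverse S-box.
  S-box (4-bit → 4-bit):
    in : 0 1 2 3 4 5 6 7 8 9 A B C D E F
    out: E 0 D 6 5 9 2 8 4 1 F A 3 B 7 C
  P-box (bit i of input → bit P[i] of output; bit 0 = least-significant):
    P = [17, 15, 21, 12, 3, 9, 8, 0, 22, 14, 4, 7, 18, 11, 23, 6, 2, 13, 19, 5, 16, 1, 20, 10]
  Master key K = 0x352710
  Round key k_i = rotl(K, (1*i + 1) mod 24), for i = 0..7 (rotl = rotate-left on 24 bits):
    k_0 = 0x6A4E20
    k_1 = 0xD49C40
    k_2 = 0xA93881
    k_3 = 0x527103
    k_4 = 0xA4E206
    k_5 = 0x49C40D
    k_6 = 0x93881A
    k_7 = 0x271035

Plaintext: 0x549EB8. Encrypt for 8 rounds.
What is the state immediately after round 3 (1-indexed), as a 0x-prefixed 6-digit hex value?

0x1A4B91

s_0 = plaintext = 0x549EB8
s_1 = Round(s_0, k_0) = 0x070835
s_2 = Round(s_1, k_1) = 0x468332
s_3 = Round(s_2, k_2) = 0x1A4B91
s_4 = Round(s_3, k_3) = 0xDE11AF
s_5 = Round(s_4, k_4) = 0x8DD509
s_6 = Round(s_5, k_5) = 0x1FEFE8
s_7 = Round(s_6, k_6) = 0x3F83A2
s_8 = Round(s_7, k_7) = 0x9D430E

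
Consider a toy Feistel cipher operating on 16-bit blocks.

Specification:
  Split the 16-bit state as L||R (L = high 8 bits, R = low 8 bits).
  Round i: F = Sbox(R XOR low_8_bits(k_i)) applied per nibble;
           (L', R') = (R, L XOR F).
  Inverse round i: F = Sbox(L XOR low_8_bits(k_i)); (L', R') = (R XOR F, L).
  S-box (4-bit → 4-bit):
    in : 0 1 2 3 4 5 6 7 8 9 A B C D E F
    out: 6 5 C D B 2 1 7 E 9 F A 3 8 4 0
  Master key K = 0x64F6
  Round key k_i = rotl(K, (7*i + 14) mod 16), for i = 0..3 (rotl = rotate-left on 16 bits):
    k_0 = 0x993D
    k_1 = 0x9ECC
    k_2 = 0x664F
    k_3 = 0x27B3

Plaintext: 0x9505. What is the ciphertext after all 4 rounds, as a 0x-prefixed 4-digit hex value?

s_0 = plaintext = 0x9505
s_1 = Round(s_0, k_0) = 0x054B
s_2 = Round(s_1, k_1) = 0x4BE2
s_3 = Round(s_2, k_2) = 0xE2B3
s_4 = Round(s_3, k_3) = 0xB384

0xB384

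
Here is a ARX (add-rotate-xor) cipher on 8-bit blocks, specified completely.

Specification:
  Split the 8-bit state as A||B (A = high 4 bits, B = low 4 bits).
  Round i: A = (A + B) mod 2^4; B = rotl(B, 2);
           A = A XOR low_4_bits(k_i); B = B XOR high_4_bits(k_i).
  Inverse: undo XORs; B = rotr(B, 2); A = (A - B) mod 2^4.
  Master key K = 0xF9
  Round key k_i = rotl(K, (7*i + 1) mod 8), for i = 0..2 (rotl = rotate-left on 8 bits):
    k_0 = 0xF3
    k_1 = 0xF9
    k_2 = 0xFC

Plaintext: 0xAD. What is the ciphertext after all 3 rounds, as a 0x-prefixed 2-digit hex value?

s_0 = plaintext = 0xAD
s_1 = Round(s_0, k_0) = 0x48
s_2 = Round(s_1, k_1) = 0x5D
s_3 = Round(s_2, k_2) = 0xE8

0xE8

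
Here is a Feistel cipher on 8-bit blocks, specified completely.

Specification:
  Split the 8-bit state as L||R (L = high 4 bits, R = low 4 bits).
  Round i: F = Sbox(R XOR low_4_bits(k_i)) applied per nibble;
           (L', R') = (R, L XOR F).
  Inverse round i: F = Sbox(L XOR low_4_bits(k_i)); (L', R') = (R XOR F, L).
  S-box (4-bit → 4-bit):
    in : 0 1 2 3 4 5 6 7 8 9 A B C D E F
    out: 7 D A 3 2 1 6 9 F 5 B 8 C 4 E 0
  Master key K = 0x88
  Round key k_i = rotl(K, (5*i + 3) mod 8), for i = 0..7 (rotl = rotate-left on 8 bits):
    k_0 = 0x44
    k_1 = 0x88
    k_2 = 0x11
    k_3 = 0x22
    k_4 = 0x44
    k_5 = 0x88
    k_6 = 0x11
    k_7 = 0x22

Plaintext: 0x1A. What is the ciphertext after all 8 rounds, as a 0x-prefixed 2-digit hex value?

0x4F

s_0 = plaintext = 0x1A
s_1 = Round(s_0, k_0) = 0xAF
s_2 = Round(s_1, k_1) = 0xF3
s_3 = Round(s_2, k_2) = 0x35
s_4 = Round(s_3, k_3) = 0x5A
s_5 = Round(s_4, k_4) = 0xAB
s_6 = Round(s_5, k_5) = 0xB9
s_7 = Round(s_6, k_6) = 0x94
s_8 = Round(s_7, k_7) = 0x4F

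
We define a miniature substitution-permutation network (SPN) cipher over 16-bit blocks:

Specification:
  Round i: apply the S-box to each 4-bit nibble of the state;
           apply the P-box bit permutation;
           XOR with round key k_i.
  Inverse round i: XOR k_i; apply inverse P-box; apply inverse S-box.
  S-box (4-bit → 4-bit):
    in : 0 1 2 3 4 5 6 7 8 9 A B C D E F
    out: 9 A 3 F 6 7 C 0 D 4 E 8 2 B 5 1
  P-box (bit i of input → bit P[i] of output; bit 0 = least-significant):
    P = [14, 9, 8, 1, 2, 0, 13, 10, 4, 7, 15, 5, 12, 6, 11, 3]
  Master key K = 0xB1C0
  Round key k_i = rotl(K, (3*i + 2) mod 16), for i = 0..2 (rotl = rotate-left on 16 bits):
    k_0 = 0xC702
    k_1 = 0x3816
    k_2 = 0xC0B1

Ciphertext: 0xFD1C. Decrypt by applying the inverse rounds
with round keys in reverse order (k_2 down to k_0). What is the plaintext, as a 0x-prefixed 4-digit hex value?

0xCFFE

s_0 = ciphertext = 0xFD1C
s_1 = InvRound(s_0, k_2) = 0x8139
s_2 = InvRound(s_1, k_1) = 0x8656
s_3 = InvRound(s_2, k_0) = 0xCFFE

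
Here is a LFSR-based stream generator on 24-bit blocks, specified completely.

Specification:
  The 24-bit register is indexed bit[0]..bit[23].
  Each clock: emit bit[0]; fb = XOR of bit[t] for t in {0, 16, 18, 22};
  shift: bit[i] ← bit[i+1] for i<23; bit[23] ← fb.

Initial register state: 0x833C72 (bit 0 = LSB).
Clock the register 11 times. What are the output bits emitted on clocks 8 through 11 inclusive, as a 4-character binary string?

0001

reg_0 = 0x833C72
clock 1: out=0, reg = 0xC19E39
clock 2: out=1, reg = 0xE0CF1C
clock 3: out=0, reg = 0xF0678E
clock 4: out=0, reg = 0xF833C7
clock 5: out=1, reg = 0x7C19E3
clock 6: out=1, reg = 0xBE0CF1
clock 7: out=1, reg = 0x5F0678
clock 8: out=0, reg = 0xAF833C
clock 9: out=0, reg = 0x57C19E
clock 10: out=0, reg = 0xABE0CF
clock 11: out=1, reg = 0x55F067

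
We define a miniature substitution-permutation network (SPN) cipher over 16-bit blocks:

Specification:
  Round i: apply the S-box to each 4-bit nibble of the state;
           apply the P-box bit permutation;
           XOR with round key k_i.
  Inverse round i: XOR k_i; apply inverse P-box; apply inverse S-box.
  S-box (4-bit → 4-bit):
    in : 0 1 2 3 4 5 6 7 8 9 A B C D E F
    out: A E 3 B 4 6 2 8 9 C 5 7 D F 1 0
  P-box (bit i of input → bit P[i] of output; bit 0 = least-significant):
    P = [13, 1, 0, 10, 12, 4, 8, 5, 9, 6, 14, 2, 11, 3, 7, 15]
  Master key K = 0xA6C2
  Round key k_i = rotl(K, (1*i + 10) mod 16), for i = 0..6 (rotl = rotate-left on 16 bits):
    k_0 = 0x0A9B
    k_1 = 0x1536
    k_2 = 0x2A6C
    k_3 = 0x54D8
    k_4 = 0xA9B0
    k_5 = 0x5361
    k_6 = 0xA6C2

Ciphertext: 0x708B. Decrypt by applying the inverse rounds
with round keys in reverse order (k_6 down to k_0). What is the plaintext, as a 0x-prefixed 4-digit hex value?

s_0 = ciphertext = 0x708B
s_1 = InvRound(s_0, k_6) = 0x0BE9
s_2 = InvRound(s_1, k_5) = 0xB4EF
s_3 = InvRound(s_2, k_4) = 0x20B1
s_4 = InvRound(s_3, k_3) = 0x658C
s_5 = InvRound(s_4, k_2) = 0xAB97
s_6 = InvRound(s_5, k_1) = 0xCE8C
s_7 = InvRound(s_6, k_0) = 0x7961

0x7961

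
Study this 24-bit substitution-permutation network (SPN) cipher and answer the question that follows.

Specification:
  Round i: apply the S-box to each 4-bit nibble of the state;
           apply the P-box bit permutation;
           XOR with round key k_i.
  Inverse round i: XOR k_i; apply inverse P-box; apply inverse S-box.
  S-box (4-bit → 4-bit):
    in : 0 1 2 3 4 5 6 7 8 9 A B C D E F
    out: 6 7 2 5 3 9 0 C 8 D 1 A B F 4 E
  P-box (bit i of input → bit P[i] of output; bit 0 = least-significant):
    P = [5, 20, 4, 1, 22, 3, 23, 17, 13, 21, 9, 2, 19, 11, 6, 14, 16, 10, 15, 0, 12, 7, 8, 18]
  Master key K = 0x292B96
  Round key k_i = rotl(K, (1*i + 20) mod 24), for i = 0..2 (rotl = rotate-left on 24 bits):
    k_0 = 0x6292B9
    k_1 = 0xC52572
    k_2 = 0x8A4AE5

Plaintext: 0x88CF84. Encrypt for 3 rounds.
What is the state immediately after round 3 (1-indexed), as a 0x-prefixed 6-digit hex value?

0x4B390B

s_0 = plaintext = 0x88CF84
s_1 = Round(s_0, k_0) = 0x5CD89C
s_2 = Round(s_1, k_1) = 0x1A7915
s_3 = Round(s_2, k_2) = 0x4B390B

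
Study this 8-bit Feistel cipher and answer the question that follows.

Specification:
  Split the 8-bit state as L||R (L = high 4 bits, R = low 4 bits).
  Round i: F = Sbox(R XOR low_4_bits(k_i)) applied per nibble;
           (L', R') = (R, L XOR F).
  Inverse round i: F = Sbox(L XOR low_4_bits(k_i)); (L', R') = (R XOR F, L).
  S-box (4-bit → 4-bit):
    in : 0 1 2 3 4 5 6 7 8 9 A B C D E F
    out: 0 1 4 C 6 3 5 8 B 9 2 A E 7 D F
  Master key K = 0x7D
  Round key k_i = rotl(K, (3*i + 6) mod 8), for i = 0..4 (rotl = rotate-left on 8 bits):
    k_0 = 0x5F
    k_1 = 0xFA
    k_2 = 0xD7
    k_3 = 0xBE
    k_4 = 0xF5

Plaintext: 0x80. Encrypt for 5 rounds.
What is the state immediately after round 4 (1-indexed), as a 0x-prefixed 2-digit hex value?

s_0 = plaintext = 0x80
s_1 = Round(s_0, k_0) = 0x07
s_2 = Round(s_1, k_1) = 0x77
s_3 = Round(s_2, k_2) = 0x77
s_4 = Round(s_3, k_3) = 0x7E
s_5 = Round(s_4, k_4) = 0xED

0x7E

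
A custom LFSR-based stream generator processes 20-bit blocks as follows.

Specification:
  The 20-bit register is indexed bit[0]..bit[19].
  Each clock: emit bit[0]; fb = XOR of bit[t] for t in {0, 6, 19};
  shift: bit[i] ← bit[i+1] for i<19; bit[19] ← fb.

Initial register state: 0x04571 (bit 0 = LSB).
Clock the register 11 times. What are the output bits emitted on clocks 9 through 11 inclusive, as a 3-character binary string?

101

reg_0 = 0x04571
clock 1: out=1, reg = 0x022B8
clock 2: out=0, reg = 0x0115C
clock 3: out=0, reg = 0x808AE
clock 4: out=0, reg = 0xC0457
clock 5: out=1, reg = 0xE022B
clock 6: out=1, reg = 0x70115
clock 7: out=1, reg = 0xB808A
clock 8: out=0, reg = 0xDC045
clock 9: out=1, reg = 0xEE022
clock 10: out=0, reg = 0xF7011
clock 11: out=1, reg = 0x7B808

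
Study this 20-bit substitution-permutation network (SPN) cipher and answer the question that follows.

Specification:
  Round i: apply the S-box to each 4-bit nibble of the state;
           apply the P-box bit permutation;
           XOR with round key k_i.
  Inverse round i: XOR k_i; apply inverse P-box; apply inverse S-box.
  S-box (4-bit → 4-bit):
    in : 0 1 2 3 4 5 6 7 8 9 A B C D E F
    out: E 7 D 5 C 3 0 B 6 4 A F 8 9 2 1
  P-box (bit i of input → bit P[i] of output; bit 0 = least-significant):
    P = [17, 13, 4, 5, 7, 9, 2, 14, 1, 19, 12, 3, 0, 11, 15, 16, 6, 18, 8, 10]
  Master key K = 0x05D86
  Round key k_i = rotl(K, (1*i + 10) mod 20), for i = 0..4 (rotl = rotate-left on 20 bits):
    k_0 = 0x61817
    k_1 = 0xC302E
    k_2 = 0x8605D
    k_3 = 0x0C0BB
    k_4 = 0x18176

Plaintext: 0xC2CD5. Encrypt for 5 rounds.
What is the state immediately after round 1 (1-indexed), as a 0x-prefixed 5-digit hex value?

0x5FC9E

s_0 = plaintext = 0xC2CD5
s_1 = Round(s_0, k_0) = 0x5FC9E
s_2 = Round(s_1, k_1) = 0x81063
s_3 = Round(s_2, k_2) = 0x6F944
s_4 = Round(s_3, k_3) = 0x0908E
s_5 = Round(s_4, k_4) = 0xD367A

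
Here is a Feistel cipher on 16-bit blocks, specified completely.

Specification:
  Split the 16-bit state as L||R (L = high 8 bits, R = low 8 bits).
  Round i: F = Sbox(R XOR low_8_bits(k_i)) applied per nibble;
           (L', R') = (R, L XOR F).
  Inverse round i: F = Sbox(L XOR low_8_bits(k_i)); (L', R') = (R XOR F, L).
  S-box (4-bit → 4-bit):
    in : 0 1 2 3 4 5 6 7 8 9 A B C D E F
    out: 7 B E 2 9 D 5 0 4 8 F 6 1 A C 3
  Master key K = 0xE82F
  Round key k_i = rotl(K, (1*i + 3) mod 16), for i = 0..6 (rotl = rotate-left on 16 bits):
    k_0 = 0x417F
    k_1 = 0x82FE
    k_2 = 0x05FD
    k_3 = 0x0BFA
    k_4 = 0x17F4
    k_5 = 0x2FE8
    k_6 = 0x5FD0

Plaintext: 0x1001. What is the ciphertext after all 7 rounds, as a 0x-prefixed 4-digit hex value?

s_0 = plaintext = 0x1001
s_1 = Round(s_0, k_0) = 0x011C
s_2 = Round(s_1, k_1) = 0x1CCF
s_3 = Round(s_2, k_2) = 0xCF32
s_4 = Round(s_3, k_3) = 0x32DB
s_5 = Round(s_4, k_4) = 0xDBD1
s_6 = Round(s_5, k_5) = 0xD1F3
s_7 = Round(s_6, k_6) = 0xF333

0xF333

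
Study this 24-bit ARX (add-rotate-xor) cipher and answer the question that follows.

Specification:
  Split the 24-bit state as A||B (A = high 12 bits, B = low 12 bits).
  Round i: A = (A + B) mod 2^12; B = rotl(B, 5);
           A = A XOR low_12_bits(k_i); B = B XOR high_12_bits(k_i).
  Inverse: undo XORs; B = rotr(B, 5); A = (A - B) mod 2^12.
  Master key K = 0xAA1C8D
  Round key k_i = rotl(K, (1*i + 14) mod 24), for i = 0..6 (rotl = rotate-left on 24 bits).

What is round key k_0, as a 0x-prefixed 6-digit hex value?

0x236A87

K = 0xAA1C8D
k_0 = rotl(K, (1*0+14) mod 24) = rotl(K, 14) = 0x236A87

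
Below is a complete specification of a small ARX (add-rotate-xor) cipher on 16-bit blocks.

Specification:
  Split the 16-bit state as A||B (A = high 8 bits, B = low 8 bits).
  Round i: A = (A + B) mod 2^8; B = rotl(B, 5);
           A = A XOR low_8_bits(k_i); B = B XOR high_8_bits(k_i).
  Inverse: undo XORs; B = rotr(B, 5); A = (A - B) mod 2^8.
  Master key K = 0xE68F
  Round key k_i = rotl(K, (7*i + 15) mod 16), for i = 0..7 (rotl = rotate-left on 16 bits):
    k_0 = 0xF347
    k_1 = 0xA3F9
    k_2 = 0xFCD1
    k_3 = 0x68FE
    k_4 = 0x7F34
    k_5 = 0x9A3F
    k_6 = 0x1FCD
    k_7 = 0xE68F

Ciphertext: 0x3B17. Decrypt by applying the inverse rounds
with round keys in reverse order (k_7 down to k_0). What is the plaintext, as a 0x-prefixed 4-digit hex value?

s_0 = ciphertext = 0x3B17
s_1 = InvRound(s_0, k_7) = 0x258F
s_2 = InvRound(s_1, k_6) = 0x6484
s_3 = InvRound(s_2, k_5) = 0x6BF0
s_4 = InvRound(s_3, k_4) = 0xE37C
s_5 = InvRound(s_4, k_3) = 0x7DA0
s_6 = InvRound(s_5, k_2) = 0xCAE2
s_7 = InvRound(s_6, k_1) = 0x290A
s_8 = InvRound(s_7, k_0) = 0x9FCF

0x9FCF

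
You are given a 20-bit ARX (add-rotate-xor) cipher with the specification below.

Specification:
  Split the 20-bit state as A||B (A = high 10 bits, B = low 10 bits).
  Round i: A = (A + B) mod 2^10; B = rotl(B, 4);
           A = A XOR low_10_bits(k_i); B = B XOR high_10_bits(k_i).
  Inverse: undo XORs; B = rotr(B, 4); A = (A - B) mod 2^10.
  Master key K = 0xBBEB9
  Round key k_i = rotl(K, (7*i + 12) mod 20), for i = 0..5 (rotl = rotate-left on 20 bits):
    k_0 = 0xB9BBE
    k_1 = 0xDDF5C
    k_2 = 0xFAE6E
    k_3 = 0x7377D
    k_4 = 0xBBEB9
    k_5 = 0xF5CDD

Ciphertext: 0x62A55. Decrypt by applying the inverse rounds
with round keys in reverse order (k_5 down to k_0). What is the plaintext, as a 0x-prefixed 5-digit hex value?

0xE052B

s_0 = ciphertext = 0x62A55
s_1 = InvRound(s_0, k_5) = 0x2FC98
s_2 = InvRound(s_1, k_4) = 0x07DE7
s_3 = InvRound(s_2, k_3) = 0x38282
s_4 = InvRound(s_3, k_2) = 0x0E256
s_5 = InvRound(s_4, k_1) = 0xC4852
s_6 = InvRound(s_5, k_0) = 0xE052B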